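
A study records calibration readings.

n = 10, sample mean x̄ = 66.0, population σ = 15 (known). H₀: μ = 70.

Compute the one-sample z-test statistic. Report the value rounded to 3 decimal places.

test statistic = -0.843

SE = σ/√n = 15/√10 = 4.7434
z = (x̄−μ₀)/SE = (66.0−70)/4.7434 = -0.8433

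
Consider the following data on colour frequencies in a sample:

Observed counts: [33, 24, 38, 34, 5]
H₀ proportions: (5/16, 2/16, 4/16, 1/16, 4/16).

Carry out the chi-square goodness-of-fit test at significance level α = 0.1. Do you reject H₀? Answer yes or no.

n = 134; E_i = n·p_i = [41.88, 16.75, 33.50, 8.38, 33.50]
χ² = (33−41.88)²/41.88 + (24−16.75)²/16.75 + (38−33.50)²/33.50 + (34−8.38)²/8.38 + (5−33.50)²/33.50 = 108.2746
df = 4
p-value (upper-tail) = 0.00000
At α=0.1: p < α → reject H₀

reject H₀: yes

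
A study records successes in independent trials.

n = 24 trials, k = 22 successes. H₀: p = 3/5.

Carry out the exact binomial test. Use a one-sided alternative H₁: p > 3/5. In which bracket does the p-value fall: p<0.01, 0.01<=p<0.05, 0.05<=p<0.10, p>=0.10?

p-value bracket: p<0.01

Exact binomial: n=24, k=22, p₀=3/5=0.6000
P(X≥22) from Σ C(n,i)·p₀^i·(1−p₀)^(n−i)
p-value (one-sided, H₁ greater) = 0.00066
→ bracket: p<0.01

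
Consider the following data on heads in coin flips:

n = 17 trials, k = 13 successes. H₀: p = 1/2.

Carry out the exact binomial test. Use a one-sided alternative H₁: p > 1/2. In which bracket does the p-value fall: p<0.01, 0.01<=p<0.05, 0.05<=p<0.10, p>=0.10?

Exact binomial: n=17, k=13, p₀=1/2=0.5000
P(X≥13) from Σ C(n,i)·p₀^i·(1−p₀)^(n−i)
p-value (one-sided, H₁ greater) = 0.02452
→ bracket: 0.01<=p<0.05

p-value bracket: 0.01<=p<0.05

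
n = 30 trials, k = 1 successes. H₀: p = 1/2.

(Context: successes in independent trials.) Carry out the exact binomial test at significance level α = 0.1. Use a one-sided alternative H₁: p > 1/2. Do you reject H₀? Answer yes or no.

Exact binomial: n=30, k=1, p₀=1/2=0.5000
P(X≥1) from Σ C(n,i)·p₀^i·(1−p₀)^(n−i)
p-value (one-sided, H₁ greater) = 1.00000
At α=0.1: p ≥ α → fail to reject H₀

reject H₀: no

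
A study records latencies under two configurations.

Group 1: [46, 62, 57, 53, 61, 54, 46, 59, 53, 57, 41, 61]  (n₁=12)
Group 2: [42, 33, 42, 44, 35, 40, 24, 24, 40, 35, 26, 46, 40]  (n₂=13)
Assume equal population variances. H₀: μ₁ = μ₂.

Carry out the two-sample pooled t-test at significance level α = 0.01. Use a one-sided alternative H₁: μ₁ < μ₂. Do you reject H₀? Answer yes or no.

x̄₁=54.167, s₁=6.767, n₁=12
x̄₂=36.231, s₂=7.540, n₂=13
s_p² = [11·6.767² + 12·7.540²]/23 = 51.5641
SE = √(s_p²·(1/12+1/13)) = 2.8746
t = (54.167−36.231)/2.8746 = 6.2394
df = 23
p-value (one-sided, H₁ less) = 1.00000
At α=0.01: p ≥ α → fail to reject H₀

reject H₀: no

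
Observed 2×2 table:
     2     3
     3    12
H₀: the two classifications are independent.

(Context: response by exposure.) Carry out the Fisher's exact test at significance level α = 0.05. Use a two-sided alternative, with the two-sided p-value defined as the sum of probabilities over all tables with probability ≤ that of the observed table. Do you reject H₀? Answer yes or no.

reject H₀: no

Margins: r₁=5, r₂=15, c₁=5, c₂=15, n=20
p_obs = C(5,2)·C(15,3)/C(20,5); sum pmf over tables with pmf ≤ p_obs
p-value (two-sided) = 0.55979
At α=0.05: p ≥ α → fail to reject H₀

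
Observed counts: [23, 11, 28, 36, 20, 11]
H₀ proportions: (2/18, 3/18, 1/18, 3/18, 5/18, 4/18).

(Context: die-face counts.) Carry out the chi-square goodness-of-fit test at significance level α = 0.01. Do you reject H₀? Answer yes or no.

n = 129; E_i = n·p_i = [14.33, 21.50, 7.17, 21.50, 35.83, 28.67]
χ² = (23−14.33)²/14.33 + (11−21.50)²/21.50 + (28−7.17)²/7.17 + (36−21.50)²/21.50 + (20−35.83)²/35.83 + (11−28.67)²/28.67 = 98.5930
df = 5
p-value (upper-tail) = 0.00000
At α=0.01: p < α → reject H₀

reject H₀: yes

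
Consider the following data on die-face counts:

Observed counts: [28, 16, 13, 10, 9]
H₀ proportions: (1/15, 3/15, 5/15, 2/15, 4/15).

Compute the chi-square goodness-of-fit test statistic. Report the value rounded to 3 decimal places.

test statistic = 116.115

n = 76; E_i = n·p_i = [5.07, 15.20, 25.33, 10.13, 20.27]
χ² = (28−5.07)²/5.07 + (16−15.20)²/15.20 + (13−25.33)²/25.33 + (10−10.13)²/10.13 + (9−20.27)²/20.27 = 116.1151
df = 4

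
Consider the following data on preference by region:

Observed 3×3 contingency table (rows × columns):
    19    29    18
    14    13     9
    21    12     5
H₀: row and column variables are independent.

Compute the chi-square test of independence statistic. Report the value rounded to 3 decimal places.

Row totals [66, 36, 38], col totals [54, 54, 32], n=140
χ² = (19−25.46)²/25.46 + (29−25.46)²/25.46 + (18−15.09)²/15.09 + (14−13.89)²/13.89 + (13−13.89)²/13.89 + (9−8.23)²/8.23 + (21−14.66)²/14.66 + (12−14.66)²/14.66 + (5−8.69)²/8.69 = 7.6142
df = 4

test statistic = 7.614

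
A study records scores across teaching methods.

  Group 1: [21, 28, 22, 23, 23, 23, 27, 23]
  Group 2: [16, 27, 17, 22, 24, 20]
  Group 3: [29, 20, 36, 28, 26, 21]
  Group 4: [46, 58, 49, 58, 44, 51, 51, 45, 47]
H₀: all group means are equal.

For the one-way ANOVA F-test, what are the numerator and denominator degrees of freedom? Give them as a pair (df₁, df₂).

k = 4 groups, N = 29 total
df = (k−1, N−k) = (4−1, 29−4) = (3, 25)

degrees of freedom = [3, 25]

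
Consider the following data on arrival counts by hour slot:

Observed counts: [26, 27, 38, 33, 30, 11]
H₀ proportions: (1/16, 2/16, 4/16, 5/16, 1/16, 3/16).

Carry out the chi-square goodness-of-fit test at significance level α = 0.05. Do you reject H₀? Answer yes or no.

reject H₀: yes

n = 165; E_i = n·p_i = [10.31, 20.62, 41.25, 51.56, 10.31, 30.94]
χ² = (26−10.31)²/10.31 + (27−20.62)²/20.62 + (38−41.25)²/41.25 + (33−51.56)²/51.56 + (30−10.31)²/10.31 + (11−30.94)²/30.94 = 83.2069
df = 5
p-value (upper-tail) = 0.00000
At α=0.05: p < α → reject H₀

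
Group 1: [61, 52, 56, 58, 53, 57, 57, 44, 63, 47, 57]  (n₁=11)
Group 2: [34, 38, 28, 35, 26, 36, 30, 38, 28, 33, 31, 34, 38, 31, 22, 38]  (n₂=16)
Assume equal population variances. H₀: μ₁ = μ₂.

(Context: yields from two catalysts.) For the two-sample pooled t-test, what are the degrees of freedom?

degrees of freedom = 25

df = n₁ + n₂ − 2 = 11 + 16 − 2 = 25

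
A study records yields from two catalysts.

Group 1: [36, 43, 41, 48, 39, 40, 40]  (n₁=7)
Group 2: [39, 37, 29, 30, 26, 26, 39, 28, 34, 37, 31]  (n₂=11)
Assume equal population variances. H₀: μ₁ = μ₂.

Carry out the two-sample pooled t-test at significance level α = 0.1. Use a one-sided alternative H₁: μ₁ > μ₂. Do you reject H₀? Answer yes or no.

x̄₁=41.000, s₁=3.742, n₁=7
x̄₂=32.364, s₂=5.025, n₂=11
s_p² = [6·3.742² + 10·5.025²]/16 = 21.0341
SE = √(s_p²·(1/7+1/11)) = 2.2174
t = (41.000−32.364)/2.2174 = 3.8947
df = 16
p-value (one-sided, H₁ greater) = 0.00064
At α=0.1: p < α → reject H₀

reject H₀: yes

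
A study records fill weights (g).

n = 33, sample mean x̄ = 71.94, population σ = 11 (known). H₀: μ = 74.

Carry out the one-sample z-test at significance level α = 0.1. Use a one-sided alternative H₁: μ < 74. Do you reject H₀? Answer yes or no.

SE = σ/√n = 11/√33 = 1.9149
z = (x̄−μ₀)/SE = (71.94−74)/1.9149 = -1.0758
p-value (one-sided, H₁ less) = 0.14101
At α=0.1: p ≥ α → fail to reject H₀

reject H₀: no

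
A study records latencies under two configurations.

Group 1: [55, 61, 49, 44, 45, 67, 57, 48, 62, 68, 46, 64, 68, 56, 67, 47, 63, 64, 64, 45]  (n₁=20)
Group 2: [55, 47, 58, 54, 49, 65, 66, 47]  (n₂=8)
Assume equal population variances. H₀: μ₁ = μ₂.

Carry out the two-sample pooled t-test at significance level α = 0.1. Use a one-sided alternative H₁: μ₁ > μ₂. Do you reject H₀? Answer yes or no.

x̄₁=57.000, s₁=8.867, n₁=20
x̄₂=55.125, s₂=7.511, n₂=8
s_p² = [19·8.867² + 7·7.511²]/26 = 72.6490
SE = √(s_p²·(1/20+1/8)) = 3.5656
t = (57.000−55.125)/3.5656 = 0.5259
df = 26
p-value (one-sided, H₁ greater) = 0.30172
At α=0.1: p ≥ α → fail to reject H₀

reject H₀: no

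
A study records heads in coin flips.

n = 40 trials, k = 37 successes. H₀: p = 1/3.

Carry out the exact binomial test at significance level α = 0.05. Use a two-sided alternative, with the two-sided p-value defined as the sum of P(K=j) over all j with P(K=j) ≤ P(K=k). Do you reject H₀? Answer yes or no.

Exact binomial: n=40, k=37, p₀=1/3=0.3333
P(X=j) = C(n,j)·p₀^j·(1−p₀)^(n−j); p = Σ P(X=j) over j with P(X=j) ≤ P(X=37)
p-value (two-sided) = 0.00000
At α=0.05: p < α → reject H₀

reject H₀: yes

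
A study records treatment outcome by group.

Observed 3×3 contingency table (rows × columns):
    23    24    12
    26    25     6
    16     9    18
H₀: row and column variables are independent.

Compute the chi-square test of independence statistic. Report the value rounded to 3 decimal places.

test statistic = 15.341

Row totals [59, 57, 43], col totals [65, 58, 36], n=159
χ² = (23−24.12)²/24.12 + (24−21.52)²/21.52 + (12−13.36)²/13.36 + (26−23.30)²/23.30 + (25−20.79)²/20.79 + (6−12.91)²/12.91 + (16−17.58)²/17.58 + (9−15.69)²/15.69 + (18−9.74)²/9.74 = 15.3406
df = 4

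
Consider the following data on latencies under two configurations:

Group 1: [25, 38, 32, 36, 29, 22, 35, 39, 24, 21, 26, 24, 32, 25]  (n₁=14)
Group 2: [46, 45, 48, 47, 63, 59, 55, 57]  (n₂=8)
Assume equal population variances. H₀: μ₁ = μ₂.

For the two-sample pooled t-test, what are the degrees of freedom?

degrees of freedom = 20

df = n₁ + n₂ − 2 = 14 + 8 − 2 = 20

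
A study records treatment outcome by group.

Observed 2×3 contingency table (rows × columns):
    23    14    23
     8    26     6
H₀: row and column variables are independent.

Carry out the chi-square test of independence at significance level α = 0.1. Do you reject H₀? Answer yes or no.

Row totals [60, 40], col totals [31, 40, 29], n=100
χ² = (23−18.60)²/18.60 + (14−24.00)²/24.00 + (23−17.40)²/17.40 + (8−12.40)²/12.40 + (26−16.00)²/16.00 + (6−11.60)²/11.60 = 17.5246
df = 2
p-value (upper-tail) = 0.00016
At α=0.1: p < α → reject H₀

reject H₀: yes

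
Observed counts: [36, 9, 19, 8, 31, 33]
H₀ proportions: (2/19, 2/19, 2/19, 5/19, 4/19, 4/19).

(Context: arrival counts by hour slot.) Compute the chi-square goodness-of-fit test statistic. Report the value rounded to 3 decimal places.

n = 136; E_i = n·p_i = [14.32, 14.32, 14.32, 35.79, 28.63, 28.63]
χ² = (36−14.32)²/14.32 + (9−14.32)²/14.32 + (19−14.32)²/14.32 + (8−35.79)²/35.79 + (31−28.63)²/28.63 + (33−28.63)²/28.63 = 58.7919
df = 5

test statistic = 58.792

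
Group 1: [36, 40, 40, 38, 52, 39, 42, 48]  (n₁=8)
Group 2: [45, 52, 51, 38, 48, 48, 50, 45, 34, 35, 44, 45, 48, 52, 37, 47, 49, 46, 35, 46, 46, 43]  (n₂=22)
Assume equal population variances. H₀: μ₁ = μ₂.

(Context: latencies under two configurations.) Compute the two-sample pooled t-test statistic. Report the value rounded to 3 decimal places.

test statistic = -1.253

x̄₁=41.875, s₁=5.410, n₁=8
x̄₂=44.727, s₂=5.548, n₂=22
s_p² = [7·5.410² + 21·5.548²]/28 = 30.4014
SE = √(s_p²·(1/8+1/22)) = 2.2764
t = (41.875−44.727)/2.2764 = -1.2530
df = 28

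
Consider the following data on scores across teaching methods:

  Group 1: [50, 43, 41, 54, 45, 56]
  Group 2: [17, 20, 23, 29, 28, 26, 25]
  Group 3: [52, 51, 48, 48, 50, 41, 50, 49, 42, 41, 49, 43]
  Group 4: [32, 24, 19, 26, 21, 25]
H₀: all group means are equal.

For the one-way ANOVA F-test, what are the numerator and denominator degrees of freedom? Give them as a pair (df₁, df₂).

k = 4 groups, N = 31 total
df = (k−1, N−k) = (4−1, 31−4) = (3, 27)

degrees of freedom = [3, 27]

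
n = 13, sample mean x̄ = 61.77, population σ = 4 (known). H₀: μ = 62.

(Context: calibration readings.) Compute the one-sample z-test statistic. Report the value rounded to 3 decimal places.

SE = σ/√n = 4/√13 = 1.1094
z = (x̄−μ₀)/SE = (61.77−62)/1.1094 = -0.2073

test statistic = -0.207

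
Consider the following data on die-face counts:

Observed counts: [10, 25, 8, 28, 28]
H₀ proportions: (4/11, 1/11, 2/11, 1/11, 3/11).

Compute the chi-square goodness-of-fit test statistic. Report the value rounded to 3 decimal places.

n = 99; E_i = n·p_i = [36.00, 9.00, 18.00, 9.00, 27.00]
χ² = (10−36.00)²/36.00 + (25−9.00)²/9.00 + (8−18.00)²/18.00 + (28−9.00)²/9.00 + (28−27.00)²/27.00 = 92.9259
df = 4

test statistic = 92.926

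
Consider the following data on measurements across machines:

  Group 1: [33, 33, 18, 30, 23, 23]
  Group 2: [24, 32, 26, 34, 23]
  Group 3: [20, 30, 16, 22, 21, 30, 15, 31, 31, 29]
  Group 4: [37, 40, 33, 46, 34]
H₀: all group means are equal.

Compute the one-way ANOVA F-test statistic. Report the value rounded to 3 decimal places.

Group means [26.67, 27.80, 24.50, 38.00], grand mean 28.231
SSB = Σnᵢ(x̄ᵢ−x̄)² = 631.982; SSW = ΣΣ(x−x̄ᵢ)² = 766.633
MSB = 631.982/3 = 210.6607; MSW = 766.633/22 = 34.8470
F = MSB/MSW = 6.0453
df = (3, 22)

test statistic = 6.045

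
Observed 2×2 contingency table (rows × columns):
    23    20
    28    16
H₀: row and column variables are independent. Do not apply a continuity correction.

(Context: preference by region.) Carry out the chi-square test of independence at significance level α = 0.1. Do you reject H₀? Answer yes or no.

Row totals [43, 44], col totals [51, 36], n=87
χ² = (23−25.21)²/25.21 + (20−17.79)²/17.79 + (28−25.79)²/25.79 + (16−18.21)²/18.21 = 0.9233
df = 1
p-value (upper-tail) = 0.33662
At α=0.1: p ≥ α → fail to reject H₀

reject H₀: no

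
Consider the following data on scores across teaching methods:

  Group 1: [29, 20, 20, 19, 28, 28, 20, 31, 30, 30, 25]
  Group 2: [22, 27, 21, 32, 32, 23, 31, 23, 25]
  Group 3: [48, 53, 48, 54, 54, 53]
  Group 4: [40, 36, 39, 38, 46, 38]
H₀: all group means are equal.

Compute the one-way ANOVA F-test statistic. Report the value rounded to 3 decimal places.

test statistic = 64.807

Group means [25.45, 26.22, 51.67, 39.50], grand mean 33.219
SSB = Σnᵢ(x̄ᵢ−x̄)² = 3382.353; SSW = ΣΣ(x−x̄ᵢ)² = 487.116
MSB = 3382.353/3 = 1127.4509; MSW = 487.116/28 = 17.3970
F = MSB/MSW = 64.8072
df = (3, 28)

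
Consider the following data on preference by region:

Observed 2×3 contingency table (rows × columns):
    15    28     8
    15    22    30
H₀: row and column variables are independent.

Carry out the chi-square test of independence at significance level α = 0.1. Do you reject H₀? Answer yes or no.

reject H₀: yes

Row totals [51, 67], col totals [30, 50, 38], n=118
χ² = (15−12.97)²/12.97 + (28−21.61)²/21.61 + (8−16.42)²/16.42 + (15−17.03)²/17.03 + (22−28.39)²/28.39 + (30−21.58)²/21.58 = 11.4988
df = 2
p-value (upper-tail) = 0.00318
At α=0.1: p < α → reject H₀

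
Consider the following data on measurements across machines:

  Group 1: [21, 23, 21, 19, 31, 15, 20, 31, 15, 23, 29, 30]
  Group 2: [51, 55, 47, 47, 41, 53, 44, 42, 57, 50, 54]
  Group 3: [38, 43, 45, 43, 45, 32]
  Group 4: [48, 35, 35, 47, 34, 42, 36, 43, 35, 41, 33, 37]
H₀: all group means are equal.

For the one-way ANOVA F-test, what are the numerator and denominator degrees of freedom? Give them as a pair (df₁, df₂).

degrees of freedom = [3, 37]

k = 4 groups, N = 41 total
df = (k−1, N−k) = (4−1, 41−4) = (3, 37)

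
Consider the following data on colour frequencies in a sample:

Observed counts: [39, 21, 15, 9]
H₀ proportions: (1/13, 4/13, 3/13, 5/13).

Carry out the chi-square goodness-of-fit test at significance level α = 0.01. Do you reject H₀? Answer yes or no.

reject H₀: yes

n = 84; E_i = n·p_i = [6.46, 25.85, 19.38, 32.31]
χ² = (39−6.46)²/6.46 + (21−25.85)²/25.85 + (15−19.38)²/19.38 + (9−32.31)²/32.31 = 182.5696
df = 3
p-value (upper-tail) = 0.00000
At α=0.01: p < α → reject H₀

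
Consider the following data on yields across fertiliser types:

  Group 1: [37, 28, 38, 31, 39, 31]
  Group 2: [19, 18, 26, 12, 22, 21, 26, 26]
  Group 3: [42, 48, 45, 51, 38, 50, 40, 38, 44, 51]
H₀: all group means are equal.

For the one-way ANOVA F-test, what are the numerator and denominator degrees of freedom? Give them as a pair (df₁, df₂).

degrees of freedom = [2, 21]

k = 3 groups, N = 24 total
df = (k−1, N−k) = (3−1, 24−3) = (2, 21)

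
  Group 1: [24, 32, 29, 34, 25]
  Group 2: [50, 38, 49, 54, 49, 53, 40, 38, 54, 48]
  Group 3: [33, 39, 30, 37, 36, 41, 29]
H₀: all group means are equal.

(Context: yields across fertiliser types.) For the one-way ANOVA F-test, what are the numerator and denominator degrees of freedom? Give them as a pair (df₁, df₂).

degrees of freedom = [2, 19]

k = 3 groups, N = 22 total
df = (k−1, N−k) = (3−1, 22−3) = (2, 19)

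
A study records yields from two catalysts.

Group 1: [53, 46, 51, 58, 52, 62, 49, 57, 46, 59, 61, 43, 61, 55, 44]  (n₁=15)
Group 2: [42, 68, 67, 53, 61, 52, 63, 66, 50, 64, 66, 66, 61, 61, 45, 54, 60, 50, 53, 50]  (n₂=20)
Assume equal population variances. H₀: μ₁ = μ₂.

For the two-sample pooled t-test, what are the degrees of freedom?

df = n₁ + n₂ − 2 = 15 + 20 − 2 = 33

degrees of freedom = 33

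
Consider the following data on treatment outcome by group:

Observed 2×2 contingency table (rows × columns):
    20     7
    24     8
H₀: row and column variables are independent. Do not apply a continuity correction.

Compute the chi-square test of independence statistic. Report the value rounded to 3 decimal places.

test statistic = 0.007

Row totals [27, 32], col totals [44, 15], n=59
χ² = (20−20.14)²/20.14 + (7−6.86)²/6.86 + (24−23.86)²/23.86 + (8−8.14)²/8.14 = 0.0066
df = 1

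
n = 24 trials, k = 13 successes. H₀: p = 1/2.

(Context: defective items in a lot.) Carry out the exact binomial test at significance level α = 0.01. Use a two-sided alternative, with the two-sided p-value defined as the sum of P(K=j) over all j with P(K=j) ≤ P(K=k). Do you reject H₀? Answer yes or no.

Exact binomial: n=24, k=13, p₀=1/2=0.5000
P(X=j) = C(n,j)·p₀^j·(1−p₀)^(n−j); p = Σ P(X=j) over j with P(X=j) ≤ P(X=13)
p-value (two-sided) = 0.83882
At α=0.01: p ≥ α → fail to reject H₀

reject H₀: no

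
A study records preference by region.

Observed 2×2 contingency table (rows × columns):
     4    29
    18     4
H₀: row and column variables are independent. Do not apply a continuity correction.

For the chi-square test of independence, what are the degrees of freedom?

df = (r−1)(c−1) = (2−1)·(2−1) = 1

degrees of freedom = 1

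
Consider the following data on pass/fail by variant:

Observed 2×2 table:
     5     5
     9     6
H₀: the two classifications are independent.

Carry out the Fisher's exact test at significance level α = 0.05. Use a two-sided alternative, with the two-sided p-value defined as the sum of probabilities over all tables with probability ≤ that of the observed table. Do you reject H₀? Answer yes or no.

Margins: r₁=10, r₂=15, c₁=14, c₂=11, n=25
p_obs = C(10,5)·C(15,9)/C(25,14); sum pmf over tables with pmf ≤ p_obs
p-value (two-sided) = 0.69683
At α=0.05: p ≥ α → fail to reject H₀

reject H₀: no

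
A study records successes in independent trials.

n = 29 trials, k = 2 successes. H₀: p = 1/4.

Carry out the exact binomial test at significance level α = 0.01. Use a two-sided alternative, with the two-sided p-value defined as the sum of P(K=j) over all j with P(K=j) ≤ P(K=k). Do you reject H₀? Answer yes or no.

reject H₀: no

Exact binomial: n=29, k=2, p₀=1/4=0.2500
P(X=j) = C(n,j)·p₀^j·(1−p₀)^(n−j); p = Σ P(X=j) over j with P(X=j) ≤ P(X=2)
p-value (two-sided) = 0.02906
At α=0.01: p ≥ α → fail to reject H₀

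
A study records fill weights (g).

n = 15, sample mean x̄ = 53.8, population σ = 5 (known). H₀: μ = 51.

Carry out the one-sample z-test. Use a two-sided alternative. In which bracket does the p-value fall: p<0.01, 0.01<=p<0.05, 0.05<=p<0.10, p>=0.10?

SE = σ/√n = 5/√15 = 1.2910
z = (x̄−μ₀)/SE = (53.8−51)/1.2910 = 2.1689
p-value (two-sided) = 0.03009
→ bracket: 0.01<=p<0.05

p-value bracket: 0.01<=p<0.05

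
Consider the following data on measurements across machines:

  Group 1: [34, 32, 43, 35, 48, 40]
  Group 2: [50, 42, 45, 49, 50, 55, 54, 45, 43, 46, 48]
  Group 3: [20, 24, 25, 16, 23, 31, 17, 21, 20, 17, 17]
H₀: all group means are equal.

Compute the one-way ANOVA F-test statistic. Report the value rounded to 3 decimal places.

test statistic = 89.447

Group means [38.67, 47.91, 21.00], grand mean 35.357
SSB = Σnᵢ(x̄ᵢ−x̄)² = 4066.186; SSW = ΣΣ(x−x̄ᵢ)² = 568.242
MSB = 4066.186/2 = 2033.0931; MSW = 568.242/25 = 22.7297
F = MSB/MSW = 89.4466
df = (2, 25)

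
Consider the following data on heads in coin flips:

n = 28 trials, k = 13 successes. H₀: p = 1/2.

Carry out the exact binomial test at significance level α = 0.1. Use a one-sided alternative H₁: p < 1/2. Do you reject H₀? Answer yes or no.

Exact binomial: n=28, k=13, p₀=1/2=0.5000
P(X≤13) from Σ C(n,i)·p₀^i·(1−p₀)^(n−i)
p-value (one-sided, H₁ less) = 0.42528
At α=0.1: p ≥ α → fail to reject H₀

reject H₀: no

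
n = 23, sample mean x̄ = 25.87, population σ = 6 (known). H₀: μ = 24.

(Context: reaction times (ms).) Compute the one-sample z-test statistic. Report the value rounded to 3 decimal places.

test statistic = 1.495

SE = σ/√n = 6/√23 = 1.2511
z = (x̄−μ₀)/SE = (25.87−24)/1.2511 = 1.4947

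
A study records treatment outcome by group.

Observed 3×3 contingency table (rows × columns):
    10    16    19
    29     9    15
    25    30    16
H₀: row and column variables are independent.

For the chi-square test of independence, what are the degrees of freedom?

df = (r−1)(c−1) = (3−1)·(3−1) = 4

degrees of freedom = 4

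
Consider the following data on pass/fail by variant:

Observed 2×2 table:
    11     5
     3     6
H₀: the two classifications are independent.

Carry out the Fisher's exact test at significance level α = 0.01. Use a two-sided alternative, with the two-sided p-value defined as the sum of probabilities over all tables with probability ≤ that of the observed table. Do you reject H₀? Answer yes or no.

Margins: r₁=16, r₂=9, c₁=14, c₂=11, n=25
p_obs = C(16,11)·C(9,3)/C(25,14); sum pmf over tables with pmf ≤ p_obs
p-value (two-sided) = 0.11532
At α=0.01: p ≥ α → fail to reject H₀

reject H₀: no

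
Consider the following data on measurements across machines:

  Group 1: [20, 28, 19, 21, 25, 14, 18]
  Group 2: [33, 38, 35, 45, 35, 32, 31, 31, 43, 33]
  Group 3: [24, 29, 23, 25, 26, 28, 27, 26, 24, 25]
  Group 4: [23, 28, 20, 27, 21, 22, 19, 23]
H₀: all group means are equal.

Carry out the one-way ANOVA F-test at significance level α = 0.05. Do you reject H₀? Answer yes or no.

Group means [20.71, 35.60, 25.70, 22.88], grand mean 26.886
SSB = Σnᵢ(x̄ᵢ−x̄)² = 1168.739; SSW = ΣΣ(x−x̄ᵢ)² = 448.804
MSB = 1168.739/3 = 389.5798; MSW = 448.804/31 = 14.4775
F = MSB/MSW = 26.9093
df = (3, 31)
p-value (upper-tail) = 0.00000
At α=0.05: p < α → reject H₀

reject H₀: yes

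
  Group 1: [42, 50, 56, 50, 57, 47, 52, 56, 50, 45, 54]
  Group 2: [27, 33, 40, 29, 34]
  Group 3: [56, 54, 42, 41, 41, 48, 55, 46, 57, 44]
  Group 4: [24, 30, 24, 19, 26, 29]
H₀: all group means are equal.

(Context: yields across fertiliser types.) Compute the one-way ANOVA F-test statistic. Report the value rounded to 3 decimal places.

test statistic = 39.554

Group means [50.82, 32.60, 48.40, 25.33], grand mean 42.438
SSB = Σnᵢ(x̄ᵢ−x̄)² = 3367.305; SSW = ΣΣ(x−x̄ᵢ)² = 794.570
MSB = 3367.305/3 = 1122.4351; MSW = 794.570/28 = 28.3775
F = MSB/MSW = 39.5537
df = (3, 28)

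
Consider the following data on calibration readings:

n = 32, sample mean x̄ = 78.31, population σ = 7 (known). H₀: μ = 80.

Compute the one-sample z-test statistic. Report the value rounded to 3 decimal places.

SE = σ/√n = 7/√32 = 1.2374
z = (x̄−μ₀)/SE = (78.31−80)/1.2374 = -1.3657

test statistic = -1.366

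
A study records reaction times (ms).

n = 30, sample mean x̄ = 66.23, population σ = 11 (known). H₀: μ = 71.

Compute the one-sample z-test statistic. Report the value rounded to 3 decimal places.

test statistic = -2.375

SE = σ/√n = 11/√30 = 2.0083
z = (x̄−μ₀)/SE = (66.23−71)/2.0083 = -2.3751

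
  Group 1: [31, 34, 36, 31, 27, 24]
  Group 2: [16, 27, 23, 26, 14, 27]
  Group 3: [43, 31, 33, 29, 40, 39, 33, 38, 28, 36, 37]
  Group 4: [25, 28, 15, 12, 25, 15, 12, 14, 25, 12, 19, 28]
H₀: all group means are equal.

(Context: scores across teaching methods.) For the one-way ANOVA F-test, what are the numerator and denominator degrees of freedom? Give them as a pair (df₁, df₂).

degrees of freedom = [3, 31]

k = 4 groups, N = 35 total
df = (k−1, N−k) = (4−1, 35−4) = (3, 31)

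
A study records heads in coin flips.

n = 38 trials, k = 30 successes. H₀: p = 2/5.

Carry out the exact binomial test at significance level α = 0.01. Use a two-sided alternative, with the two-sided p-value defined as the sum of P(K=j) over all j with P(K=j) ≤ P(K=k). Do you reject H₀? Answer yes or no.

reject H₀: yes

Exact binomial: n=38, k=30, p₀=2/5=0.4000
P(X=j) = C(n,j)·p₀^j·(1−p₀)^(n−j); p = Σ P(X=j) over j with P(X=j) ≤ P(X=30)
p-value (two-sided) = 0.00000
At α=0.01: p < α → reject H₀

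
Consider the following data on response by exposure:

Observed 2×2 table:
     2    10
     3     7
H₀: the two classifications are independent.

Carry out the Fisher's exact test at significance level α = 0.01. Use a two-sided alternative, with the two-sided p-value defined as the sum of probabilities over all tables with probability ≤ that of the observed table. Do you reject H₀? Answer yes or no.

reject H₀: no

Margins: r₁=12, r₂=10, c₁=5, c₂=17, n=22
p_obs = C(12,2)·C(10,3)/C(22,5); sum pmf over tables with pmf ≤ p_obs
p-value (two-sided) = 0.62406
At α=0.01: p ≥ α → fail to reject H₀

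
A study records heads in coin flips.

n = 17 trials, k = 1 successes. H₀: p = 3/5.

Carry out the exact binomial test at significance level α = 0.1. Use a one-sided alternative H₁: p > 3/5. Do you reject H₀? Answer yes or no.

reject H₀: no

Exact binomial: n=17, k=1, p₀=3/5=0.6000
P(X≥1) from Σ C(n,i)·p₀^i·(1−p₀)^(n−i)
p-value (one-sided, H₁ greater) = 1.00000
At α=0.1: p ≥ α → fail to reject H₀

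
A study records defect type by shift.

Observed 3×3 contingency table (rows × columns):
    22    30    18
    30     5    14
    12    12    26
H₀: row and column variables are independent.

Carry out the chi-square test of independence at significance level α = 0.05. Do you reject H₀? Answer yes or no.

reject H₀: yes

Row totals [70, 49, 50], col totals [64, 47, 58], n=169
χ² = (22−26.51)²/26.51 + (30−19.47)²/19.47 + (18−24.02)²/24.02 + (30−18.56)²/18.56 + (5−13.63)²/13.63 + (14−16.82)²/16.82 + (12−18.93)²/18.93 + (12−13.91)²/13.91 + (26−17.16)²/17.16 = 28.3220
df = 4
p-value (upper-tail) = 0.00001
At α=0.05: p < α → reject H₀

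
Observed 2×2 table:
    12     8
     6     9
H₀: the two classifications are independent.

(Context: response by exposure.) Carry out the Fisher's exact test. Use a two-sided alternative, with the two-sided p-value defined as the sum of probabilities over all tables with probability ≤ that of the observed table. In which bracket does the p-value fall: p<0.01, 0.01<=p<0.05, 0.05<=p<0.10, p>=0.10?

p-value bracket: p>=0.10

Margins: r₁=20, r₂=15, c₁=18, c₂=17, n=35
p_obs = C(20,12)·C(15,6)/C(35,18); sum pmf over tables with pmf ≤ p_obs
p-value (two-sided) = 0.31453
→ bracket: p>=0.10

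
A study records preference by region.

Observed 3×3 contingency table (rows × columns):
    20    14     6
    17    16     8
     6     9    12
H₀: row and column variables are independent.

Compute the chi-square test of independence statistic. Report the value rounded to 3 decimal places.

test statistic = 9.713

Row totals [40, 41, 27], col totals [43, 39, 26], n=108
χ² = (20−15.93)²/15.93 + (14−14.44)²/14.44 + (6−9.63)²/9.63 + (17−16.32)²/16.32 + (16−14.81)²/14.81 + (8−9.87)²/9.87 + (6−10.75)²/10.75 + (9−9.75)²/9.75 + (12−6.50)²/6.50 = 9.7131
df = 4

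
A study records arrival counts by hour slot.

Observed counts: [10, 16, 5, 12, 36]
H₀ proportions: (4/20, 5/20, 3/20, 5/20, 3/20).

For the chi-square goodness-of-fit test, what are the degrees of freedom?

df = k − 1 = 5 − 1 = 4

degrees of freedom = 4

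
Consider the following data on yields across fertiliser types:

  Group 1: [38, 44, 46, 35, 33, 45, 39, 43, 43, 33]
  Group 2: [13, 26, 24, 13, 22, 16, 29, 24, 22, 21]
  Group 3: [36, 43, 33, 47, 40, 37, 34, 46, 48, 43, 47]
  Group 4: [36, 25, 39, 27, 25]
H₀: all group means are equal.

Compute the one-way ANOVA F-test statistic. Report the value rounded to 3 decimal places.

Group means [39.90, 21.00, 41.27, 30.40], grand mean 33.750
SSB = Σnᵢ(x̄ᵢ−x̄)² = 2682.468; SSW = ΣΣ(x−x̄ᵢ)² = 968.282
MSB = 2682.468/3 = 894.1561; MSW = 968.282/32 = 30.2588
F = MSB/MSW = 29.5503
df = (3, 32)

test statistic = 29.550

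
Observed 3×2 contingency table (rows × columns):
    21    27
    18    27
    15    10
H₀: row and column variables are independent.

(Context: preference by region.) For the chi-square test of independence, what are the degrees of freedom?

degrees of freedom = 2

df = (r−1)(c−1) = (3−1)·(2−1) = 2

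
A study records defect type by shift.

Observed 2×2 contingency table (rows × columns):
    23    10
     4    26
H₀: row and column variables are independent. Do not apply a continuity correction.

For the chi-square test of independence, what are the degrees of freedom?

df = (r−1)(c−1) = (2−1)·(2−1) = 1

degrees of freedom = 1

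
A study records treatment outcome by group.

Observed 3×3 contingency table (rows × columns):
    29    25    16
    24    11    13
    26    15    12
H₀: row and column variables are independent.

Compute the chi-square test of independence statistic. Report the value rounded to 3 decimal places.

Row totals [70, 48, 53], col totals [79, 51, 41], n=171
χ² = (29−32.34)²/32.34 + (25−20.88)²/20.88 + (16−16.78)²/16.78 + (24−22.18)²/22.18 + (11−14.32)²/14.32 + (13−11.51)²/11.51 + (26−24.49)²/24.49 + (15−15.81)²/15.81 + (12−12.71)²/12.71 = 2.4812
df = 4

test statistic = 2.481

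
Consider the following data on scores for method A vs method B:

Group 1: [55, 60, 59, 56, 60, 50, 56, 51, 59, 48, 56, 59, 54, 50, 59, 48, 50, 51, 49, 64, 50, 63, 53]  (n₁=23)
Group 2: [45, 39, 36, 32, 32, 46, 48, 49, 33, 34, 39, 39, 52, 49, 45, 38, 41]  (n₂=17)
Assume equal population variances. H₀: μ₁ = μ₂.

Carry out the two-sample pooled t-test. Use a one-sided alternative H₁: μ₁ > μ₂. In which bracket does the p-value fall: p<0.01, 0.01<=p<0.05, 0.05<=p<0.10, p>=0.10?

x̄₁=54.783, s₁=4.917, n₁=23
x̄₂=41.000, s₂=6.500, n₂=17
s_p² = [22·4.917² + 16·6.500²]/38 = 31.7872
SE = √(s_p²·(1/23+1/17)) = 1.8033
t = (54.783−41.000)/1.8033 = 7.6430
df = 38
p-value (one-sided, H₁ greater) = 0.00000
→ bracket: p<0.01

p-value bracket: p<0.01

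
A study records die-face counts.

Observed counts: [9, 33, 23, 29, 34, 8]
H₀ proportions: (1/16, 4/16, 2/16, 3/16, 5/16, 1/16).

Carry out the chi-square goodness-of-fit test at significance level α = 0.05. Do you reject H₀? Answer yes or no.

n = 136; E_i = n·p_i = [8.50, 34.00, 17.00, 25.50, 42.50, 8.50]
χ² = (9−8.50)²/8.50 + (33−34.00)²/34.00 + (23−17.00)²/17.00 + (29−25.50)²/25.50 + (34−42.50)²/42.50 + (8−8.50)²/8.50 = 4.3863
df = 5
p-value (upper-tail) = 0.49524
At α=0.05: p ≥ α → fail to reject H₀

reject H₀: no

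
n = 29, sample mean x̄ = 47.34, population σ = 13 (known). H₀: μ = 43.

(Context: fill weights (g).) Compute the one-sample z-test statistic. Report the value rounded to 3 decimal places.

test statistic = 1.798

SE = σ/√n = 13/√29 = 2.4140
z = (x̄−μ₀)/SE = (47.34−43)/2.4140 = 1.7978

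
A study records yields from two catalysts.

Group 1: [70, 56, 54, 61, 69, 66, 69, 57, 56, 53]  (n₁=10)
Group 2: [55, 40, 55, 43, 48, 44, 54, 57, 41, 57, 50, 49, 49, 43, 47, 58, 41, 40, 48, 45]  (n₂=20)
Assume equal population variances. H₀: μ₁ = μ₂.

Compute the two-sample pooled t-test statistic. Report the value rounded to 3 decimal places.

test statistic = 5.276

x̄₁=61.100, s₁=6.773, n₁=10
x̄₂=48.200, s₂=6.084, n₂=20
s_p² = [9·6.773² + 19·6.084²]/28 = 39.8607
SE = √(s_p²·(1/10+1/20)) = 2.4452
t = (61.100−48.200)/2.4452 = 5.2756
df = 28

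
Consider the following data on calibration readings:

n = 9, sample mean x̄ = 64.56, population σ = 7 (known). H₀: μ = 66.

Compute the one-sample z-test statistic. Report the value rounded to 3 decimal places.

test statistic = -0.617

SE = σ/√n = 7/√9 = 2.3333
z = (x̄−μ₀)/SE = (64.56−66)/2.3333 = -0.6171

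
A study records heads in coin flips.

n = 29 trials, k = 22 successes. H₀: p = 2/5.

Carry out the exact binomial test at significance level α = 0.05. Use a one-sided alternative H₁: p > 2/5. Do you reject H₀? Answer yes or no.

reject H₀: yes

Exact binomial: n=29, k=22, p₀=2/5=0.4000
P(X≥22) from Σ C(n,i)·p₀^i·(1−p₀)^(n−i)
p-value (one-sided, H₁ greater) = 0.00010
At α=0.05: p < α → reject H₀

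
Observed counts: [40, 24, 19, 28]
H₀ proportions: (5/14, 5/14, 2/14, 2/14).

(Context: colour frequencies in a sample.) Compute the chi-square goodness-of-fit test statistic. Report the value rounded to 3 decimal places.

n = 111; E_i = n·p_i = [39.64, 39.64, 15.86, 15.86]
χ² = (40−39.64)²/39.64 + (24−39.64)²/39.64 + (19−15.86)²/15.86 + (28−15.86)²/15.86 = 16.0973
df = 3

test statistic = 16.097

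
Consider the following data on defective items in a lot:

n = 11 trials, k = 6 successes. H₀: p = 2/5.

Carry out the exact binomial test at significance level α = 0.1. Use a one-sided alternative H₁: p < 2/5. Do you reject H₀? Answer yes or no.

reject H₀: no

Exact binomial: n=11, k=6, p₀=2/5=0.4000
P(X≤6) from Σ C(n,i)·p₀^i·(1−p₀)^(n−i)
p-value (one-sided, H₁ less) = 0.90065
At α=0.1: p ≥ α → fail to reject H₀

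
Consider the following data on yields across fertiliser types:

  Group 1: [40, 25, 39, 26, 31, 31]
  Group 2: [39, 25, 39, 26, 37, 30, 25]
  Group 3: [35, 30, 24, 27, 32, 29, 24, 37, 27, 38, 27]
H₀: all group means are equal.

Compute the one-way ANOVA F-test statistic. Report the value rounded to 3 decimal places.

test statistic = 0.288

Group means [32.00, 31.57, 30.00], grand mean 30.958
SSB = Σnᵢ(x̄ᵢ−x̄)² = 19.244; SSW = ΣΣ(x−x̄ᵢ)² = 701.714
MSB = 19.244/2 = 9.6220; MSW = 701.714/21 = 33.4150
F = MSB/MSW = 0.2880
df = (2, 21)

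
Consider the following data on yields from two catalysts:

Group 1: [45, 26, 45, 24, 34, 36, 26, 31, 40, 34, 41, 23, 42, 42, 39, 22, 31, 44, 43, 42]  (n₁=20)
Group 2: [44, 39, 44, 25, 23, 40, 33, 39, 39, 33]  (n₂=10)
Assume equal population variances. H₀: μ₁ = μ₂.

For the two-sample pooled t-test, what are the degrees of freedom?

df = n₁ + n₂ − 2 = 20 + 10 − 2 = 28

degrees of freedom = 28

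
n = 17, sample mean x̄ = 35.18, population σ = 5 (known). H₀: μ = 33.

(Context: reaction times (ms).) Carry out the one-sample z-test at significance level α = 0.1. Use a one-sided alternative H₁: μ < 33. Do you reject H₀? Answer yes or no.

SE = σ/√n = 5/√17 = 1.2127
z = (x̄−μ₀)/SE = (35.18−33)/1.2127 = 1.7977
p-value (one-sided, H₁ less) = 0.96389
At α=0.1: p ≥ α → fail to reject H₀

reject H₀: no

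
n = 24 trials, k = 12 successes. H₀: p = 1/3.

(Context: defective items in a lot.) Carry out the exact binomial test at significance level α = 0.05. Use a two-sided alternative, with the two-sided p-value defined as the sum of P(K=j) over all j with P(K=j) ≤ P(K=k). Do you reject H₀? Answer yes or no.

Exact binomial: n=24, k=12, p₀=1/3=0.3333
P(X=j) = C(n,j)·p₀^j·(1−p₀)^(n−j); p = Σ P(X=j) over j with P(X=j) ≤ P(X=12)
p-value (two-sided) = 0.08756
At α=0.05: p ≥ α → fail to reject H₀

reject H₀: no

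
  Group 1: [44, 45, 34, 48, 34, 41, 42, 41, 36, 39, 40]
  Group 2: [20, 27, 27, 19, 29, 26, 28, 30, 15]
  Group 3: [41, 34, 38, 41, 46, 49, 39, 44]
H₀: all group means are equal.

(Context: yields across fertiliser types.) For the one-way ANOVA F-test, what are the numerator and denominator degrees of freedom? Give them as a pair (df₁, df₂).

degrees of freedom = [2, 25]

k = 3 groups, N = 28 total
df = (k−1, N−k) = (3−1, 28−3) = (2, 25)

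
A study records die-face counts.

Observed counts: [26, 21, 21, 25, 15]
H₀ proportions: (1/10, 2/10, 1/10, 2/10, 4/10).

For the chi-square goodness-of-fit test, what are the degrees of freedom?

df = k − 1 = 5 − 1 = 4

degrees of freedom = 4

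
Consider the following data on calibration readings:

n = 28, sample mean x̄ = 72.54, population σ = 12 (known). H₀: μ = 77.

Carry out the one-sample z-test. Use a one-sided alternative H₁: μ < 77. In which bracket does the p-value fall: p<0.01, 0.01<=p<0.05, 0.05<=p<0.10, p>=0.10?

SE = σ/√n = 12/√28 = 2.2678
z = (x̄−μ₀)/SE = (72.54−77)/2.2678 = -1.9667
p-value (one-sided, H₁ less) = 0.02461
→ bracket: 0.01<=p<0.05

p-value bracket: 0.01<=p<0.05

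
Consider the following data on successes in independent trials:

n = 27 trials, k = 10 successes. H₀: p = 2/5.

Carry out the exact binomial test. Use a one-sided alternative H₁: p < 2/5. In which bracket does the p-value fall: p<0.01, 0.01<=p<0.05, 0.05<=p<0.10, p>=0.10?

p-value bracket: p>=0.10

Exact binomial: n=27, k=10, p₀=2/5=0.4000
P(X≤10) from Σ C(n,i)·p₀^i·(1−p₀)^(n−i)
p-value (one-sided, H₁ less) = 0.45846
→ bracket: p>=0.10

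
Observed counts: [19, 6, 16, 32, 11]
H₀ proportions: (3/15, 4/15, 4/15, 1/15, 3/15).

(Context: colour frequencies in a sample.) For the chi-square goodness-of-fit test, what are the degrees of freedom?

df = k − 1 = 5 − 1 = 4

degrees of freedom = 4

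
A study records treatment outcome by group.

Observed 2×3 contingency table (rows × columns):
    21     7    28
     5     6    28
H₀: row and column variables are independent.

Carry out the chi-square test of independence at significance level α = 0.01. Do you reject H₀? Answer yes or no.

reject H₀: no

Row totals [56, 39], col totals [26, 13, 56], n=95
χ² = (21−15.33)²/15.33 + (7−7.66)²/7.66 + (28−33.01)²/33.01 + (5−10.67)²/10.67 + (6−5.34)²/5.34 + (28−22.99)²/22.99 = 7.1086
df = 2
p-value (upper-tail) = 0.02860
At α=0.01: p ≥ α → fail to reject H₀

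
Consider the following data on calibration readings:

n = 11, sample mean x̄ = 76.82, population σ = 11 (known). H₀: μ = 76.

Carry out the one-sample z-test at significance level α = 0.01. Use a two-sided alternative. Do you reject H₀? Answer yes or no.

reject H₀: no

SE = σ/√n = 11/√11 = 3.3166
z = (x̄−μ₀)/SE = (76.82−76)/3.3166 = 0.2472
p-value (two-sided) = 0.80472
At α=0.01: p ≥ α → fail to reject H₀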